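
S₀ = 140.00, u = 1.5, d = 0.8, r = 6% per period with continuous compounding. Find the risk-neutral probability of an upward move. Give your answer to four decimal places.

Risk-neutral probability p = (e^0.06 − 0.8)/(1.5 − 0.8) = 0.2618/0.7000 = 0.3741

p = 0.3741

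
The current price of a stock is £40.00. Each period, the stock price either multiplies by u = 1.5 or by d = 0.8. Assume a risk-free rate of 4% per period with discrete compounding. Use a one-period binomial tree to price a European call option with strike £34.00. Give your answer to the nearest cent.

£8.57

Risk-neutral probability p = (1 + 0.04 − 0.8)/(1.5 − 0.8) = 0.2400/0.7000 = 0.3429
Terminal stock prices: S_u = 60, S_d = 32
Terminal payoffs (S − K): max(26, 0) = 26, max(-2, 0) = 0
Node 0 (S = 40): V_0 = 1/1.04·[0.3429·26.0000 + 0.6571·0.0000] = 8.5714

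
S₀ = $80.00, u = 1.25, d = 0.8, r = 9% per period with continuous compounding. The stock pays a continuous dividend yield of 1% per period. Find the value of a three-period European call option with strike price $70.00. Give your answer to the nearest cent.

$26.51

Per-period risk-free factor R = e^0.09 = 1.0942; dividend-adjusted growth = e^(0.09−0.01) = 1.0833.
Risk-neutral probability p = (1.0833 − 0.8)/(1.25 − 0.8) = 0.2833/0.4500 = 0.6295
Terminal stock prices: S_uuu = 156.2, S_uud = 100, S_udd = 64, S_ddd = 40.96
Terminal payoffs (S − K): max(86.25, 0) = 86.25, max(30, 0) = 30, max(-6, 0) = 0, max(-29.04, 0) = 0
Node uu (S = 125): V_uu = e^(−0.09)·[0.6295·86.2500 + 0.3705·30.0000] = 59.7810
Node ud (S = 80): V_ud = e^(−0.09)·[0.6295·30.0000 + 0.3705·0.0000] = 17.2603
Node dd (S = 51.2): V_dd = e^(−0.09)·[0.6295·0.0000 + 0.3705·0.0000] = 0.0000
Node u (S = 100): V_u = e^(−0.09)·[0.6295·59.7810 + 0.3705·17.2603] = 40.2388
Node d (S = 64): V_d = e^(−0.09)·[0.6295·17.2603 + 0.3705·0.0000] = 9.9306
Node 0 (S = 80): V_0 = e^(−0.09)·[0.6295·40.2388 + 0.3705·9.9306] = 26.5135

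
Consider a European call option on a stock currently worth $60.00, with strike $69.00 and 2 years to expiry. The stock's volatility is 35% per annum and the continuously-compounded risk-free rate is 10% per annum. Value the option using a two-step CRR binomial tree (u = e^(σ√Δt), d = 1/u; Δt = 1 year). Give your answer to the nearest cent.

CRR parameters: u = e^(σ√Δt) = e^(0.35·√1) = 1.4191, d = 1/u = 0.7047
Per-period rate: rΔt = 0.1·1 = 0.1, so R = e^0.1 = 1.1052
Risk-neutral probability p = (e^0.1 − 0.7047)/(1.4191 − 0.7047) = 0.4005/0.7144 = 0.5606
Terminal stock prices: S_uu = 120.8, S_ud = 60, S_dd = 29.8
Terminal payoffs (S − K): max(51.83, 0) = 51.83, max(-9, 0) = 0, max(-39.2, 0) = 0
Node u (S = 85.14): V_u = e^(−0.1)·[0.5606·51.8252 + 0.4394·0.0000] = 26.2885
Node d (S = 42.28): V_d = e^(−0.1)·[0.5606·0.0000 + 0.4394·0.0000] = 0.0000
Node 0 (S = 60): V_0 = e^(−0.1)·[0.5606·26.2885 + 0.4394·0.0000] = 13.3350

$13.33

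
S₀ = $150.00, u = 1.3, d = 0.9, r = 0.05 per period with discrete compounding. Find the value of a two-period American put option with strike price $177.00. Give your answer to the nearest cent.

Risk-neutral probability p = (1 + 0.05 − 0.9)/(1.3 − 0.9) = 0.1500/0.4000 = 0.3750
Terminal stock prices: S_uu = 253.5, S_ud = 175.5, S_dd = 121.5
Terminal payoffs (K − S): max(-76.5, 0) = 0, max(1.5, 0) = 1.5, max(55.5, 0) = 55.5
Node u (S = 195): continuation = 1/1.05·[0.3750·0.0000 + 0.6250·1.5000] = 0.8929; exercise value = 0.0000 ≤ continuation, so V_u = 0.8929
Node d (S = 135): continuation = 1/1.05·[0.3750·1.5000 + 0.6250·55.5000] = 33.5714; exercise value = 42.0000 > continuation, so V_d = 42.0000 (exercise)
Node 0 (S = 150): continuation = 1/1.05·[0.3750·0.8929 + 0.6250·42.0000] = 25.3189; exercise value = 27.0000 > continuation, so V_0 = 27.0000 (exercise)

$27.00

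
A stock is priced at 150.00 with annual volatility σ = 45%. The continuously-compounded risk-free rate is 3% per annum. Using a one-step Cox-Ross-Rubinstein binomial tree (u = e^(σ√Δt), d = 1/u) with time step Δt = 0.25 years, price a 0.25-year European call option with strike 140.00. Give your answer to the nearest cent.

CRR parameters: u = e^(σ√Δt) = e^(0.45·√0.25) = 1.2523, d = 1/u = 0.7985
Per-period rate: rΔt = 0.03·0.25 = 0.0075, so R = e^0.0075 = 1.0075
Risk-neutral probability p = (e^0.0075 − 0.7985)/(1.2523 − 0.7985) = 0.2090/0.4538 = 0.4606
Terminal stock prices: S_u = 187.8, S_d = 119.8
Terminal payoffs (S − K): max(47.85, 0) = 47.85, max(-20.22, 0) = 0
Node 0 (S = 150): V_0 = e^(−0.0075)·[0.4606·47.8484 + 0.5394·0.0000] = 21.8731

21.87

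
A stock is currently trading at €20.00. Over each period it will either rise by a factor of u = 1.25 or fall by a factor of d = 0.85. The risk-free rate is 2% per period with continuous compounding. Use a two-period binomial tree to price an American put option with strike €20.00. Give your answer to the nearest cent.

€1.76

Risk-neutral probability p = (e^0.02 − 0.85)/(1.25 − 0.85) = 0.1702/0.4000 = 0.4255
Terminal stock prices: S_uu = 31.25, S_ud = 21.25, S_dd = 14.45
Terminal payoffs (K − S): max(-11.25, 0) = 0, max(-1.25, 0) = 0, max(5.55, 0) = 5.55
Node u (S = 25): continuation = e^(−0.02)·[0.4255·0.0000 + 0.5745·0.0000] = 0.0000; exercise value = 0.0000 ≤ continuation, so V_u = 0.0000
Node d (S = 17): continuation = e^(−0.02)·[0.4255·0.0000 + 0.5745·5.5500] = 3.1253; exercise value = 3.0000 ≤ continuation, so V_d = 3.1253
Node 0 (S = 20): continuation = e^(−0.02)·[0.4255·0.0000 + 0.5745·3.1253] = 1.7599; exercise value = 0.0000 ≤ continuation, so V_0 = 1.7599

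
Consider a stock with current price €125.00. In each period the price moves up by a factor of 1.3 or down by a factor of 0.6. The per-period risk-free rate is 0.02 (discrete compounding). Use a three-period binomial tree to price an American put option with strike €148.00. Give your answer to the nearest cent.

€43.16

Risk-neutral probability p = (1 + 0.02 − 0.6)/(1.3 − 0.6) = 0.4200/0.7000 = 0.6000
Terminal stock prices: S_uuu = 274.6, S_uud = 126.8, S_udd = 58.5, S_ddd = 27
Terminal payoffs (K − S): max(-126.6, 0) = 0, max(21.25, 0) = 21.25, max(89.5, 0) = 89.5, max(121, 0) = 121
Node uu (S = 211.3): continuation = 1/1.02·[0.6000·0.0000 + 0.4000·21.2500] = 8.3333; exercise value = 0.0000 ≤ continuation, so V_uu = 8.3333
Node ud (S = 97.5): continuation = 1/1.02·[0.6000·21.2500 + 0.4000·89.5000] = 47.5980; exercise value = 50.5000 > continuation, so V_ud = 50.5000 (exercise)
Node dd (S = 45): continuation = 1/1.02·[0.6000·89.5000 + 0.4000·121.0000] = 100.0980; exercise value = 103.0000 > continuation, so V_dd = 103.0000 (exercise)
Node u (S = 162.5): continuation = 1/1.02·[0.6000·8.3333 + 0.4000·50.5000] = 24.7059; exercise value = 0.0000 ≤ continuation, so V_u = 24.7059
Node d (S = 75): continuation = 1/1.02·[0.6000·50.5000 + 0.4000·103.0000] = 70.0980; exercise value = 73.0000 > continuation, so V_d = 73.0000 (exercise)
Node 0 (S = 125): continuation = 1/1.02·[0.6000·24.7059 + 0.4000·73.0000] = 43.1603; exercise value = 23.0000 ≤ continuation, so V_0 = 43.1603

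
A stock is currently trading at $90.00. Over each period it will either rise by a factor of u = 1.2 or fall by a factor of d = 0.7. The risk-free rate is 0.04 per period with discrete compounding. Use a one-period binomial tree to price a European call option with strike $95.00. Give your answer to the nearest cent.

$8.50

Risk-neutral probability p = (1 + 0.04 − 0.7)/(1.2 − 0.7) = 0.3400/0.5000 = 0.6800
Terminal stock prices: S_u = 108, S_d = 63
Terminal payoffs (S − K): max(13, 0) = 13, max(-32, 0) = 0
Node 0 (S = 90): V_0 = 1/1.04·[0.6800·13.0000 + 0.3200·0.0000] = 8.5000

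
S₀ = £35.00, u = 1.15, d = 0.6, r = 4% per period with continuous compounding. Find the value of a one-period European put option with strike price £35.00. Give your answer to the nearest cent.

£2.67

Risk-neutral probability p = (e^0.04 − 0.6)/(1.15 − 0.6) = 0.4408/0.5500 = 0.8015
Terminal stock prices: S_u = 40.25, S_d = 21
Terminal payoffs (K − S): max(-5.25, 0) = 0, max(14, 0) = 14
Node 0 (S = 35): V_0 = e^(−0.04)·[0.8015·0.0000 + 0.1985·14.0000] = 2.6704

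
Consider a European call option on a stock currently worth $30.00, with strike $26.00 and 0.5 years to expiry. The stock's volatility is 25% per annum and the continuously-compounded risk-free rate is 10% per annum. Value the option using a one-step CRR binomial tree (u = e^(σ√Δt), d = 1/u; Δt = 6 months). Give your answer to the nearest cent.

$5.60

CRR parameters: u = e^(σ√Δt) = e^(0.25·√0.5) = 1.1934, d = 1/u = 0.8380
Per-period rate: rΔt = 0.1·0.5 = 0.05, so R = e^0.05 = 1.0513
Risk-neutral probability p = (e^0.05 − 0.8380)/(1.1934 − 0.8380) = 0.2133/0.3554 = 0.6002
Terminal stock prices: S_u = 35.8, S_d = 25.14
Terminal payoffs (S − K): max(9.801, 0) = 9.801, max(-0.861, 0) = 0
Node 0 (S = 30): V_0 = e^(−0.05)·[0.6002·9.8009 + 0.3998·0.0000] = 5.5955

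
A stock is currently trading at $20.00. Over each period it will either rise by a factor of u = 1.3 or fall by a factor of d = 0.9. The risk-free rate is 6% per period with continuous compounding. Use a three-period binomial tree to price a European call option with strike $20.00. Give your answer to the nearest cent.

Risk-neutral probability p = (e^0.06 − 0.9)/(1.3 − 0.9) = 0.1618/0.4000 = 0.4046
Terminal stock prices: S_uuu = 43.94, S_uud = 30.42, S_udd = 21.06, S_ddd = 14.58
Terminal payoffs (S − K): max(23.94, 0) = 23.94, max(10.42, 0) = 10.42, max(1.06, 0) = 1.06, max(-5.42, 0) = 0
Node uu (S = 33.8): V_uu = e^(−0.06)·[0.4046·23.9400 + 0.5954·10.4200] = 14.9647
Node ud (S = 23.4): V_ud = e^(−0.06)·[0.4046·10.4200 + 0.5954·1.0600] = 4.5647
Node dd (S = 16.2): V_dd = e^(−0.06)·[0.4046·1.0600 + 0.5954·0.0000] = 0.4039
Node u (S = 26): V_u = e^(−0.06)·[0.4046·14.9647 + 0.5954·4.5647] = 8.2616
Node d (S = 18): V_d = e^(−0.06)·[0.4046·4.5647 + 0.5954·0.4039] = 1.9658
Node 0 (S = 20): V_0 = e^(−0.06)·[0.4046·8.2616 + 0.5954·1.9658] = 4.2502

$4.25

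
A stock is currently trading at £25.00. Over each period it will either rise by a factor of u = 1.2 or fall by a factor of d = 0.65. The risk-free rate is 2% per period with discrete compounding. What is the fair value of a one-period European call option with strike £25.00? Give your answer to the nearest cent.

Risk-neutral probability p = (1 + 0.02 − 0.65)/(1.2 − 0.65) = 0.3700/0.5500 = 0.6727
Terminal stock prices: S_u = 30, S_d = 16.25
Terminal payoffs (S − K): max(5, 0) = 5, max(-8.75, 0) = 0
Node 0 (S = 25): V_0 = 1/1.02·[0.6727·5.0000 + 0.3273·0.0000] = 3.2977

£3.30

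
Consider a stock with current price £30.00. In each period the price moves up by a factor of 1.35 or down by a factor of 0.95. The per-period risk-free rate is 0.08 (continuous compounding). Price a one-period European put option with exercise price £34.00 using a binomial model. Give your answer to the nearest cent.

Risk-neutral probability p = (e^0.08 − 0.95)/(1.35 − 0.95) = 0.1333/0.4000 = 0.3332
Terminal stock prices: S_u = 40.5, S_d = 28.5
Terminal payoffs (K − S): max(-6.5, 0) = 0, max(5.5, 0) = 5.5
Node 0 (S = 30): V_0 = e^(−0.08)·[0.3332·0.0000 + 0.6668·5.5000] = 3.3853

£3.39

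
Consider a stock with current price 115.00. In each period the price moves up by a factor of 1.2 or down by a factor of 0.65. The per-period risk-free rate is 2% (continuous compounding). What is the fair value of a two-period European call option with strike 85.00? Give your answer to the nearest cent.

37.07

Risk-neutral probability p = (e^0.02 − 0.65)/(1.2 − 0.65) = 0.3702/0.5500 = 0.6731
Terminal stock prices: S_uu = 165.6, S_ud = 89.7, S_dd = 48.59
Terminal payoffs (S − K): max(80.6, 0) = 80.6, max(4.7, 0) = 4.7, max(-36.41, 0) = 0
Node u (S = 138): V_u = e^(−0.02)·[0.6731·80.6000 + 0.3269·4.7000] = 54.6831
Node d (S = 74.75): V_d = e^(−0.02)·[0.6731·4.7000 + 0.3269·0.0000] = 3.1009
Node 0 (S = 115): V_0 = e^(−0.02)·[0.6731·54.6831 + 0.3269·3.1009] = 37.0716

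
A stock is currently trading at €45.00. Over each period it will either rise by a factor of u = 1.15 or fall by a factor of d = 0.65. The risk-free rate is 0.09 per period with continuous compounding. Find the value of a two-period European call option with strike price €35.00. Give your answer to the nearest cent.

€16.16

Risk-neutral probability p = (e^0.09 − 0.65)/(1.15 − 0.65) = 0.4442/0.5000 = 0.8883
Terminal stock prices: S_uu = 59.51, S_ud = 33.64, S_dd = 19.01
Terminal payoffs (S − K): max(24.51, 0) = 24.51, max(-1.363, 0) = 0, max(-15.99, 0) = 0
Node u (S = 51.75): V_u = e^(−0.09)·[0.8883·24.5125 + 0.1117·0.0000] = 19.9014
Node d (S = 29.25): V_d = e^(−0.09)·[0.8883·0.0000 + 0.1117·0.0000] = 0.0000
Node 0 (S = 45): V_0 = e^(−0.09)·[0.8883·19.9014 + 0.1117·0.0000] = 16.1578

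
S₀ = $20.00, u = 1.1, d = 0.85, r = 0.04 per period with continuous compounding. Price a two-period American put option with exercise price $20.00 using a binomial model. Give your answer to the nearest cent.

$0.90

Risk-neutral probability p = (e^0.04 − 0.85)/(1.1 − 0.85) = 0.1908/0.2500 = 0.7632
Terminal stock prices: S_uu = 24.2, S_ud = 18.7, S_dd = 14.45
Terminal payoffs (K − S): max(-4.2, 0) = 0, max(1.3, 0) = 1.3, max(5.55, 0) = 5.55
Node u (S = 22): continuation = e^(−0.04)·[0.7632·0.0000 + 0.2368·1.3000] = 0.2957; exercise value = 0.0000 ≤ continuation, so V_u = 0.2957
Node d (S = 17): continuation = e^(−0.04)·[0.7632·1.3000 + 0.2368·5.5500] = 2.2158; exercise value = 3.0000 > continuation, so V_d = 3.0000 (exercise)
Node 0 (S = 20): continuation = e^(−0.04)·[0.7632·0.2957 + 0.2368·3.0000] = 0.8993; exercise value = 0.0000 ≤ continuation, so V_0 = 0.8993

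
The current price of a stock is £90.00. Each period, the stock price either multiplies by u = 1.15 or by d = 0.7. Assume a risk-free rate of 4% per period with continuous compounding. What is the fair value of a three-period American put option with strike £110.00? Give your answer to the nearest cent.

£20.62

Risk-neutral probability p = (e^0.04 − 0.7)/(1.15 − 0.7) = 0.3408/0.4500 = 0.7574
Terminal stock prices: S_uuu = 136.9, S_uud = 83.32, S_udd = 50.71, S_ddd = 30.87
Terminal payoffs (K − S): max(-26.88, 0) = 0, max(26.68, 0) = 26.68, max(59.29, 0) = 59.29, max(79.13, 0) = 79.13
Node uu (S = 119): continuation = e^(−0.04)·[0.7574·0.0000 + 0.2426·26.6825] = 6.2205; exercise value = 0.0000 ≤ continuation, so V_uu = 6.2205
Node ud (S = 72.45): continuation = e^(−0.04)·[0.7574·26.6825 + 0.2426·59.2850] = 33.2368; exercise value = 37.5500 > continuation, so V_ud = 37.5500 (exercise)
Node dd (S = 44.1): continuation = e^(−0.04)·[0.7574·59.2850 + 0.2426·79.1300] = 61.5868; exercise value = 65.9000 > continuation, so V_dd = 65.9000 (exercise)
Node u (S = 103.5): continuation = e^(−0.04)·[0.7574·6.2205 + 0.2426·37.5500] = 13.2804; exercise value = 6.5000 ≤ continuation, so V_u = 13.2804
Node d (S = 63): continuation = e^(−0.04)·[0.7574·37.5500 + 0.2426·65.9000] = 42.6868; exercise value = 47.0000 > continuation, so V_d = 47.0000 (exercise)
Node 0 (S = 90): continuation = e^(−0.04)·[0.7574·13.2804 + 0.2426·47.0000] = 20.6206; exercise value = 20.0000 ≤ continuation, so V_0 = 20.6206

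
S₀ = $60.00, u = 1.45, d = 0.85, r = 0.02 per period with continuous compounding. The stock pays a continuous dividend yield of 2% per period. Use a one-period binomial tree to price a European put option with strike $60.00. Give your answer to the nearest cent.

Per-period risk-free factor R = e^0.02 = 1.0202; dividend-adjusted growth = e^(0.02−0.02) = 1.0000.
Risk-neutral probability p = (1.0000 − 0.85)/(1.45 − 0.85) = 0.1500/0.6000 = 0.2500
Terminal stock prices: S_u = 87, S_d = 51
Terminal payoffs (K − S): max(-27, 0) = 0, max(9, 0) = 9
Node 0 (S = 60): V_0 = e^(−0.02)·[0.2500·0.0000 + 0.7500·9.0000] = 6.6163

$6.62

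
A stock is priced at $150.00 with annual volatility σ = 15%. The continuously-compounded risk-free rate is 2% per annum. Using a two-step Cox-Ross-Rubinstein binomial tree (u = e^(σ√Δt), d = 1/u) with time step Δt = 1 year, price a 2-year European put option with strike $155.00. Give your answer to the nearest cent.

CRR parameters: u = e^(σ√Δt) = e^(0.15·√1) = 1.1618, d = 1/u = 0.8607
Per-period rate: rΔt = 0.02·1 = 0.02, so R = e^0.02 = 1.0202
Risk-neutral probability p = (e^0.02 − 0.8607)/(1.1618 − 0.8607) = 0.1595/0.3011 = 0.5297
Terminal stock prices: S_uu = 202.5, S_ud = 150, S_dd = 111.1
Terminal payoffs (K − S): max(-47.48, 0) = 0, max(5, 0) = 5, max(43.88, 0) = 43.88
Node u (S = 174.3): V_u = e^(−0.02)·[0.5297·0.0000 + 0.4703·5.0000] = 2.3052
Node d (S = 129.1): V_d = e^(−0.02)·[0.5297·5.0000 + 0.4703·43.8773] = 22.8246
Node 0 (S = 150): V_0 = e^(−0.02)·[0.5297·2.3052 + 0.4703·22.8246] = 11.7196

$11.72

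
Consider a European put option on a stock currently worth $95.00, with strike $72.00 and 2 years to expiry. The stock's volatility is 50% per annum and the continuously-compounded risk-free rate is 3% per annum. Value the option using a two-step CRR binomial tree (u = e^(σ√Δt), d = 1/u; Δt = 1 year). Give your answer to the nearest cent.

CRR parameters: u = e^(σ√Δt) = e^(0.5·√1) = 1.6487, d = 1/u = 0.6065
Per-period rate: rΔt = 0.03·1 = 0.03, so R = e^0.03 = 1.0305
Risk-neutral probability p = (e^0.03 − 0.6065)/(1.6487 − 0.6065) = 0.4239/1.0422 = 0.4068
Terminal stock prices: S_uu = 258.2, S_ud = 95, S_dd = 34.95
Terminal payoffs (K − S): max(-186.2, 0) = 0, max(-23, 0) = 0, max(37.05, 0) = 37.05
Node u (S = 156.6): V_u = e^(−0.03)·[0.4068·0.0000 + 0.5932·0.0000] = 0.0000
Node d (S = 57.62): V_d = e^(−0.03)·[0.4068·0.0000 + 0.5932·37.0515] = 21.3307
Node 0 (S = 95): V_0 = e^(−0.03)·[0.4068·0.0000 + 0.5932·21.3307] = 12.2802

$12.28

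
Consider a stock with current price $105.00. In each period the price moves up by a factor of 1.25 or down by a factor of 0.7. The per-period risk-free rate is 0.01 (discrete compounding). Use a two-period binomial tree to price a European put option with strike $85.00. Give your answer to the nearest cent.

Risk-neutral probability p = (1 + 0.01 − 0.7)/(1.25 − 0.7) = 0.3100/0.5500 = 0.5636
Terminal stock prices: S_uu = 164.1, S_ud = 91.88, S_dd = 51.45
Terminal payoffs (K − S): max(-79.06, 0) = 0, max(-6.875, 0) = 0, max(33.55, 0) = 33.55
Node u (S = 131.2): V_u = 1/1.01·[0.5636·0.0000 + 0.4364·0.0000] = 0.0000
Node d (S = 73.5): V_d = 1/1.01·[0.5636·0.0000 + 0.4364·33.5500] = 14.4950
Node 0 (S = 105): V_0 = 1/1.01·[0.5636·0.0000 + 0.4364·14.4950] = 6.2625

$6.26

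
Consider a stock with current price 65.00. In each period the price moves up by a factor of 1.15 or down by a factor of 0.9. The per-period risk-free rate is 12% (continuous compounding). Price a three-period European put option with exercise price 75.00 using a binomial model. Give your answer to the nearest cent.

0.24

Risk-neutral probability p = (e^0.12 − 0.9)/(1.15 − 0.9) = 0.2275/0.2500 = 0.9100
Terminal stock prices: S_uuu = 98.86, S_uud = 77.37, S_udd = 60.55, S_ddd = 47.39
Terminal payoffs (K − S): max(-23.86, 0) = 0, max(-2.366, 0) = 0, max(14.45, 0) = 14.45, max(27.61, 0) = 27.61
Node uu (S = 85.96): V_uu = e^(−0.12)·[0.9100·0.0000 + 0.0900·0.0000] = 0.0000
Node ud (S = 67.28): V_ud = e^(−0.12)·[0.9100·0.0000 + 0.0900·14.4525] = 1.1538
Node dd (S = 52.65): V_dd = e^(−0.12)·[0.9100·14.4525 + 0.0900·27.6150] = 13.8690
Node u (S = 74.75): V_u = e^(−0.12)·[0.9100·0.0000 + 0.0900·1.1538] = 0.0921
Node d (S = 58.5): V_d = e^(−0.12)·[0.9100·1.1538 + 0.0900·13.8690] = 2.0384
Node 0 (S = 65): V_0 = e^(−0.12)·[0.9100·0.0921 + 0.0900·2.0384] = 0.2371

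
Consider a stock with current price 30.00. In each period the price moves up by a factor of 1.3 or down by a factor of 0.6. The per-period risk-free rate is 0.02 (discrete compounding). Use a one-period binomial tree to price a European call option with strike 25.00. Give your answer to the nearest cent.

8.24

Risk-neutral probability p = (1 + 0.02 − 0.6)/(1.3 − 0.6) = 0.4200/0.7000 = 0.6000
Terminal stock prices: S_u = 39, S_d = 18
Terminal payoffs (S − K): max(14, 0) = 14, max(-7, 0) = 0
Node 0 (S = 30): V_0 = 1/1.02·[0.6000·14.0000 + 0.4000·0.0000] = 8.2353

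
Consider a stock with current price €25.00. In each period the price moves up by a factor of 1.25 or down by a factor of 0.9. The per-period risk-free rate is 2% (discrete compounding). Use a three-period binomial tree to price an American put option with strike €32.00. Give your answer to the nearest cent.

€7.05

Risk-neutral probability p = (1 + 0.02 − 0.9)/(1.25 − 0.9) = 0.1200/0.3500 = 0.3429
Terminal stock prices: S_uuu = 48.83, S_uud = 35.16, S_udd = 25.31, S_ddd = 18.23
Terminal payoffs (K − S): max(-16.83, 0) = 0, max(-3.156, 0) = 0, max(6.688, 0) = 6.688, max(13.77, 0) = 13.77
Node uu (S = 39.06): continuation = 1/1.02·[0.3429·0.0000 + 0.6571·0.0000] = 0.0000; exercise value = 0.0000 ≤ continuation, so V_uu = 0.0000
Node ud (S = 28.12): continuation = 1/1.02·[0.3429·0.0000 + 0.6571·6.6875] = 4.3085; exercise value = 3.8750 ≤ continuation, so V_ud = 4.3085
Node dd (S = 20.25): continuation = 1/1.02·[0.3429·6.6875 + 0.6571·13.7750] = 11.1225; exercise value = 11.7500 > continuation, so V_dd = 11.7500 (exercise)
Node u (S = 31.25): continuation = 1/1.02·[0.3429·0.0000 + 0.6571·4.3085] = 2.7758; exercise value = 0.7500 ≤ continuation, so V_u = 2.7758
Node d (S = 22.5): continuation = 1/1.02·[0.3429·4.3085 + 0.6571·11.7500] = 9.0183; exercise value = 9.5000 > continuation, so V_d = 9.5000 (exercise)
Node 0 (S = 25): continuation = 1/1.02·[0.3429·2.7758 + 0.6571·9.5000] = 7.0535; exercise value = 7.0000 ≤ continuation, so V_0 = 7.0535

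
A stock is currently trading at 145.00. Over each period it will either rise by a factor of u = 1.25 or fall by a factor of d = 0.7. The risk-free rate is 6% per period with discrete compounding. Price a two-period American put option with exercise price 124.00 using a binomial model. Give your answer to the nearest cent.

7.33

Risk-neutral probability p = (1 + 0.06 − 0.7)/(1.25 − 0.7) = 0.3600/0.5500 = 0.6545
Terminal stock prices: S_uu = 226.6, S_ud = 126.9, S_dd = 71.05
Terminal payoffs (K − S): max(-102.6, 0) = 0, max(-2.875, 0) = 0, max(52.95, 0) = 52.95
Node u (S = 181.2): continuation = 1/1.06·[0.6545·0.0000 + 0.3455·0.0000] = 0.0000; exercise value = 0.0000 ≤ continuation, so V_u = 0.0000
Node d (S = 101.5): continuation = 1/1.06·[0.6545·0.0000 + 0.3455·52.9500] = 17.2564; exercise value = 22.5000 > continuation, so V_d = 22.5000 (exercise)
Node 0 (S = 145): continuation = 1/1.06·[0.6545·0.0000 + 0.3455·22.5000] = 7.3328; exercise value = 0.0000 ≤ continuation, so V_0 = 7.3328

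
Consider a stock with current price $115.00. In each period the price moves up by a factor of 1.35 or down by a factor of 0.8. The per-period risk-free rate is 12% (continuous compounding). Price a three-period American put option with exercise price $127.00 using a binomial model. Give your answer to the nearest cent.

Risk-neutral probability p = (e^0.12 − 0.8)/(1.35 − 0.8) = 0.3275/0.5500 = 0.5954
Terminal stock prices: S_uuu = 282.9, S_uud = 167.7, S_udd = 99.36, S_ddd = 58.88
Terminal payoffs (K − S): max(-155.9, 0) = 0, max(-40.67, 0) = 0, max(27.64, 0) = 27.64, max(68.12, 0) = 68.12
Node uu (S = 209.6): continuation = e^(−0.12)·[0.5954·0.0000 + 0.4046·0.0000] = 0.0000; exercise value = 0.0000 ≤ continuation, so V_uu = 0.0000
Node ud (S = 124.2): continuation = e^(−0.12)·[0.5954·0.0000 + 0.4046·27.6400] = 9.9174; exercise value = 2.8000 ≤ continuation, so V_ud = 9.9174
Node dd (S = 73.6): continuation = e^(−0.12)·[0.5954·27.6400 + 0.4046·68.1200] = 39.0389; exercise value = 53.4000 > continuation, so V_dd = 53.4000 (exercise)
Node u (S = 155.2): continuation = e^(−0.12)·[0.5954·0.0000 + 0.4046·9.9174] = 3.5584; exercise value = 0.0000 ≤ continuation, so V_u = 3.5584
Node d (S = 92): continuation = e^(−0.12)·[0.5954·9.9174 + 0.4046·53.4000] = 24.3977; exercise value = 35.0000 > continuation, so V_d = 35.0000 (exercise)
Node 0 (S = 115): continuation = e^(−0.12)·[0.5954·3.5584 + 0.4046·35.0000] = 14.4374; exercise value = 12.0000 ≤ continuation, so V_0 = 14.4374

$14.44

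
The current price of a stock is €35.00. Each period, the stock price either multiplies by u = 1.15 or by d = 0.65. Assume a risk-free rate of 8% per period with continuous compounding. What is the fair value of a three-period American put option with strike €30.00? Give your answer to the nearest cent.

€1.27

Risk-neutral probability p = (e^0.08 − 0.65)/(1.15 − 0.65) = 0.4333/0.5000 = 0.8666
Terminal stock prices: S_uuu = 53.23, S_uud = 30.09, S_udd = 17.01, S_ddd = 9.612
Terminal payoffs (K − S): max(-23.23, 0) = 0, max(-0.08687, 0) = 0, max(12.99, 0) = 12.99, max(20.39, 0) = 20.39
Node uu (S = 46.29): continuation = e^(−0.08)·[0.8666·0.0000 + 0.1334·0.0000] = 0.0000; exercise value = 0.0000 ≤ continuation, so V_uu = 0.0000
Node ud (S = 26.16): continuation = e^(−0.08)·[0.8666·0.0000 + 0.1334·12.9944] = 1.6005; exercise value = 3.8375 > continuation, so V_ud = 3.8375 (exercise)
Node dd (S = 14.79): continuation = e^(−0.08)·[0.8666·12.9944 + 0.1334·20.3881] = 12.9060; exercise value = 15.2125 > continuation, so V_dd = 15.2125 (exercise)
Node u (S = 40.25): continuation = e^(−0.08)·[0.8666·0.0000 + 0.1334·3.8375] = 0.4727; exercise value = 0.0000 ≤ continuation, so V_u = 0.4727
Node d (S = 22.75): continuation = e^(−0.08)·[0.8666·3.8375 + 0.1334·15.2125] = 4.9435; exercise value = 7.2500 > continuation, so V_d = 7.2500 (exercise)
Node 0 (S = 35): continuation = e^(−0.08)·[0.8666·0.4727 + 0.1334·7.2500] = 1.2711; exercise value = 0.0000 ≤ continuation, so V_0 = 1.2711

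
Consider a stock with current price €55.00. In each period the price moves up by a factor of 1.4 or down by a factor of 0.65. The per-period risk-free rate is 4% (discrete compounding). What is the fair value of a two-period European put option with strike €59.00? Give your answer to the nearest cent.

Risk-neutral probability p = (1 + 0.04 − 0.65)/(1.4 − 0.65) = 0.3900/0.7500 = 0.5200
Terminal stock prices: S_uu = 107.8, S_ud = 50.05, S_dd = 23.24
Terminal payoffs (K − S): max(-48.8, 0) = 0, max(8.95, 0) = 8.95, max(35.76, 0) = 35.76
Node u (S = 77): V_u = 1/1.04·[0.5200·0.0000 + 0.4800·8.9500] = 4.1308
Node d (S = 35.75): V_d = 1/1.04·[0.5200·8.9500 + 0.4800·35.7625] = 20.9808
Node 0 (S = 55): V_0 = 1/1.04·[0.5200·4.1308 + 0.4800·20.9808] = 11.7488

€11.75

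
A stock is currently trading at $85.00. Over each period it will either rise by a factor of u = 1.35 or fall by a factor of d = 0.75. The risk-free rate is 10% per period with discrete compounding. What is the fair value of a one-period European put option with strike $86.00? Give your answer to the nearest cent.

Risk-neutral probability p = (1 + 0.1 − 0.75)/(1.35 − 0.75) = 0.3500/0.6000 = 0.5833
Terminal stock prices: S_u = 114.8, S_d = 63.75
Terminal payoffs (K − S): max(-28.75, 0) = 0, max(22.25, 0) = 22.25
Node 0 (S = 85): V_0 = 1/1.1·[0.5833·0.0000 + 0.4167·22.2500] = 8.4280

$8.43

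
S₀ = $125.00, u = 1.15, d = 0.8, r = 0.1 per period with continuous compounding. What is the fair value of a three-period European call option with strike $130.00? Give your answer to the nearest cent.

$30.00

Risk-neutral probability p = (e^0.1 − 0.8)/(1.15 − 0.8) = 0.3052/0.3500 = 0.8719
Terminal stock prices: S_uuu = 190.1, S_uud = 132.2, S_udd = 92, S_ddd = 64
Terminal payoffs (S − K): max(60.11, 0) = 60.11, max(2.25, 0) = 2.25, max(-38, 0) = 0, max(-66, 0) = 0
Node uu (S = 165.3): V_uu = e^(−0.1)·[0.8719·60.1094 + 0.1281·2.2500] = 47.6836
Node ud (S = 115): V_ud = e^(−0.1)·[0.8719·2.2500 + 0.1281·0.0000] = 1.7751
Node dd (S = 80): V_dd = e^(−0.1)·[0.8719·0.0000 + 0.1281·0.0000] = 0.0000
Node u (S = 143.8): V_u = e^(−0.1)·[0.8719·47.6836 + 0.1281·1.7751] = 37.8254
Node d (S = 100): V_d = e^(−0.1)·[0.8719·1.7751 + 0.1281·0.0000] = 1.4005
Node 0 (S = 125): V_0 = e^(−0.1)·[0.8719·37.8254 + 0.1281·1.4005] = 30.0044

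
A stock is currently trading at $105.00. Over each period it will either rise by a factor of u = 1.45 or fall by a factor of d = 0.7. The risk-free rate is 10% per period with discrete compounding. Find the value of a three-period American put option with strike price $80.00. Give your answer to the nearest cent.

$6.08

Risk-neutral probability p = (1 + 0.1 − 0.7)/(1.45 − 0.7) = 0.4000/0.7500 = 0.5333
Terminal stock prices: S_uuu = 320.1, S_uud = 154.5, S_udd = 74.6, S_ddd = 36.01
Terminal payoffs (K − S): max(-240.1, 0) = 0, max(-74.53, 0) = 0, max(5.398, 0) = 5.398, max(43.99, 0) = 43.99
Node uu (S = 220.8): continuation = 1/1.1·[0.5333·0.0000 + 0.4667·0.0000] = 0.0000; exercise value = 0.0000 ≤ continuation, so V_uu = 0.0000
Node ud (S = 106.6): continuation = 1/1.1·[0.5333·0.0000 + 0.4667·5.3975] = 2.2898; exercise value = 0.0000 ≤ continuation, so V_ud = 2.2898
Node dd (S = 51.45): continuation = 1/1.1·[0.5333·5.3975 + 0.4667·43.9850] = 21.2773; exercise value = 28.5500 > continuation, so V_dd = 28.5500 (exercise)
Node u (S = 152.2): continuation = 1/1.1·[0.5333·0.0000 + 0.4667·2.2898] = 0.9715; exercise value = 0.0000 ≤ continuation, so V_u = 0.9715
Node d (S = 73.5): continuation = 1/1.1·[0.5333·2.2898 + 0.4667·28.5500] = 13.2224; exercise value = 6.5000 ≤ continuation, so V_d = 13.2224
Node 0 (S = 105): continuation = 1/1.1·[0.5333·0.9715 + 0.4667·13.2224] = 6.0805; exercise value = 0.0000 ≤ continuation, so V_0 = 6.0805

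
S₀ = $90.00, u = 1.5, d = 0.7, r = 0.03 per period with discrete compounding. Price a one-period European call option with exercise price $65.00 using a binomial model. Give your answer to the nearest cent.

$28.03

Risk-neutral probability p = (1 + 0.03 − 0.7)/(1.5 − 0.7) = 0.3300/0.8000 = 0.4125
Terminal stock prices: S_u = 135, S_d = 63
Terminal payoffs (S − K): max(70, 0) = 70, max(-2, 0) = 0
Node 0 (S = 90): V_0 = 1/1.03·[0.4125·70.0000 + 0.5875·0.0000] = 28.0340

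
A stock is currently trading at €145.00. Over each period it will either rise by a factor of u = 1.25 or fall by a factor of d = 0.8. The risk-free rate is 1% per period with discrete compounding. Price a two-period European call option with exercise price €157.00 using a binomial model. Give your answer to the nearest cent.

€14.85

Risk-neutral probability p = (1 + 0.01 − 0.8)/(1.25 − 0.8) = 0.2100/0.4500 = 0.4667
Terminal stock prices: S_uu = 226.6, S_ud = 145, S_dd = 92.8
Terminal payoffs (S − K): max(69.56, 0) = 69.56, max(-12, 0) = 0, max(-64.2, 0) = 0
Node u (S = 181.2): V_u = 1/1.01·[0.4667·69.5625 + 0.5333·0.0000] = 32.1411
Node d (S = 116): V_d = 1/1.01·[0.4667·0.0000 + 0.5333·0.0000] = 0.0000
Node 0 (S = 145): V_0 = 1/1.01·[0.4667·32.1411 + 0.5333·0.0000] = 14.8507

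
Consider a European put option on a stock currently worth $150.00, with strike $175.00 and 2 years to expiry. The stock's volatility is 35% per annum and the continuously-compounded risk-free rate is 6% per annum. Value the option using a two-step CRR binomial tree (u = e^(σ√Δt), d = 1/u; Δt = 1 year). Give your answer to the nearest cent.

CRR parameters: u = e^(σ√Δt) = e^(0.35·√1) = 1.4191, d = 1/u = 0.7047
Per-period rate: rΔt = 0.06·1 = 0.06, so R = e^0.06 = 1.0618
Risk-neutral probability p = (e^0.06 − 0.7047)/(1.4191 − 0.7047) = 0.3571/0.7144 = 0.4999
Terminal stock prices: S_uu = 302.1, S_ud = 150, S_dd = 74.49
Terminal payoffs (K − S): max(-127.1, 0) = 0, max(25, 0) = 25, max(100.5, 0) = 100.5
Node u (S = 212.9): V_u = e^(−0.06)·[0.4999·0.0000 + 0.5001·25.0000] = 11.7734
Node d (S = 105.7): V_d = e^(−0.06)·[0.4999·25.0000 + 0.5001·100.5122] = 59.1056
Node 0 (S = 150): V_0 = e^(−0.06)·[0.4999·11.7734 + 0.5001·59.1056] = 33.3782

$33.38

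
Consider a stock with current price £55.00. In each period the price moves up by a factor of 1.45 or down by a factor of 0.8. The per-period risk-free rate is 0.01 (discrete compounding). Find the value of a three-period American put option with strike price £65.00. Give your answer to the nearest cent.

£17.40

Risk-neutral probability p = (1 + 0.01 − 0.8)/(1.45 − 0.8) = 0.2100/0.6500 = 0.3231
Terminal stock prices: S_uuu = 167.7, S_uud = 92.51, S_udd = 51.04, S_ddd = 28.16
Terminal payoffs (K − S): max(-102.7, 0) = 0, max(-27.51, 0) = 0, max(13.96, 0) = 13.96, max(36.84, 0) = 36.84
Node uu (S = 115.6): continuation = 1/1.01·[0.3231·0.0000 + 0.6769·0.0000] = 0.0000; exercise value = 0.0000 ≤ continuation, so V_uu = 0.0000
Node ud (S = 63.8): continuation = 1/1.01·[0.3231·0.0000 + 0.6769·13.9600] = 9.3563; exercise value = 1.2000 ≤ continuation, so V_ud = 9.3563
Node dd (S = 35.2): continuation = 1/1.01·[0.3231·13.9600 + 0.6769·36.8400] = 29.1564; exercise value = 29.8000 > continuation, so V_dd = 29.8000 (exercise)
Node u (S = 79.75): continuation = 1/1.01·[0.3231·0.0000 + 0.6769·9.3563] = 6.2708; exercise value = 0.0000 ≤ continuation, so V_u = 6.2708
Node d (S = 44): continuation = 1/1.01·[0.3231·9.3563 + 0.6769·29.8000] = 22.9655; exercise value = 21.0000 ≤ continuation, so V_d = 22.9655
Node 0 (S = 55): continuation = 1/1.01·[0.3231·6.2708 + 0.6769·22.9655] = 17.3978; exercise value = 10.0000 ≤ continuation, so V_0 = 17.3978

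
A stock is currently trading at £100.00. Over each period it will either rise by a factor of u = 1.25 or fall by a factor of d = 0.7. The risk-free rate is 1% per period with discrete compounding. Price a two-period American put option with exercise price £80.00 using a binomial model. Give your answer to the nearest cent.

£5.79

Risk-neutral probability p = (1 + 0.01 − 0.7)/(1.25 − 0.7) = 0.3100/0.5500 = 0.5636
Terminal stock prices: S_uu = 156.2, S_ud = 87.5, S_dd = 49
Terminal payoffs (K − S): max(-76.25, 0) = 0, max(-7.5, 0) = 0, max(31, 0) = 31
Node u (S = 125): continuation = 1/1.01·[0.5636·0.0000 + 0.4364·0.0000] = 0.0000; exercise value = 0.0000 ≤ continuation, so V_u = 0.0000
Node d (S = 70): continuation = 1/1.01·[0.5636·0.0000 + 0.4364·31.0000] = 13.3933; exercise value = 10.0000 ≤ continuation, so V_d = 13.3933
Node 0 (S = 100): continuation = 1/1.01·[0.5636·0.0000 + 0.4364·13.3933] = 5.7865; exercise value = 0.0000 ≤ continuation, so V_0 = 5.7865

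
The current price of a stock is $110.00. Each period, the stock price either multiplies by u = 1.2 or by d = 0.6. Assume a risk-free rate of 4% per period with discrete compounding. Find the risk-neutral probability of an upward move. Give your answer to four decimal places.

Risk-neutral probability p = (1 + 0.04 − 0.6)/(1.2 − 0.6) = 0.4400/0.6000 = 0.7333

p = 0.7333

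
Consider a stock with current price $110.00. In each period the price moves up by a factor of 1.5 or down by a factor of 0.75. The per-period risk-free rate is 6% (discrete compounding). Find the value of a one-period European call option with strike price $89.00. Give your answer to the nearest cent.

$29.64

Risk-neutral probability p = (1 + 0.06 − 0.75)/(1.5 − 0.75) = 0.3100/0.7500 = 0.4133
Terminal stock prices: S_u = 165, S_d = 82.5
Terminal payoffs (S − K): max(76, 0) = 76, max(-6.5, 0) = 0
Node 0 (S = 110): V_0 = 1/1.06·[0.4133·76.0000 + 0.5867·0.0000] = 29.6352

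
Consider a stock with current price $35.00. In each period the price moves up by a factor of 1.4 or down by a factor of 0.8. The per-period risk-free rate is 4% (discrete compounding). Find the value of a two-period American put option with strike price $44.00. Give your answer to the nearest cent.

$10.30

Risk-neutral probability p = (1 + 0.04 − 0.8)/(1.4 − 0.8) = 0.2400/0.6000 = 0.4000
Terminal stock prices: S_uu = 68.6, S_ud = 39.2, S_dd = 22.4
Terminal payoffs (K − S): max(-24.6, 0) = 0, max(4.8, 0) = 4.8, max(21.6, 0) = 21.6
Node u (S = 49): continuation = 1/1.04·[0.4000·0.0000 + 0.6000·4.8000] = 2.7692; exercise value = 0.0000 ≤ continuation, so V_u = 2.7692
Node d (S = 28): continuation = 1/1.04·[0.4000·4.8000 + 0.6000·21.6000] = 14.3077; exercise value = 16.0000 > continuation, so V_d = 16.0000 (exercise)
Node 0 (S = 35): continuation = 1/1.04·[0.4000·2.7692 + 0.6000·16.0000] = 10.2959; exercise value = 9.0000 ≤ continuation, so V_0 = 10.2959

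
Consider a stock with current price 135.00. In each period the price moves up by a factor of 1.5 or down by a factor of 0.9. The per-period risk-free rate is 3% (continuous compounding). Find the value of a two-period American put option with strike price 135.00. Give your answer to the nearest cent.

Risk-neutral probability p = (e^0.03 − 0.9)/(1.5 − 0.9) = 0.1305/0.6000 = 0.2174
Terminal stock prices: S_uu = 303.8, S_ud = 182.2, S_dd = 109.4
Terminal payoffs (K − S): max(-168.8, 0) = 0, max(-47.25, 0) = 0, max(25.65, 0) = 25.65
Node u (S = 202.5): continuation = e^(−0.03)·[0.2174·0.0000 + 0.7826·0.0000] = 0.0000; exercise value = 0.0000 ≤ continuation, so V_u = 0.0000
Node d (S = 121.5): continuation = e^(−0.03)·[0.2174·0.0000 + 0.7826·25.6500] = 19.4798; exercise value = 13.5000 ≤ continuation, so V_d = 19.4798
Node 0 (S = 135): continuation = e^(−0.03)·[0.2174·0.0000 + 0.7826·19.4798] = 14.7939; exercise value = 0.0000 ≤ continuation, so V_0 = 14.7939

14.79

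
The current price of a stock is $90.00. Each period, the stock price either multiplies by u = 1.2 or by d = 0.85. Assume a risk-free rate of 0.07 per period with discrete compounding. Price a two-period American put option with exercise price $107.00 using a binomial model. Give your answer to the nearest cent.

$17.00

Risk-neutral probability p = (1 + 0.07 − 0.85)/(1.2 − 0.85) = 0.2200/0.3500 = 0.6286
Terminal stock prices: S_uu = 129.6, S_ud = 91.8, S_dd = 65.02
Terminal payoffs (K − S): max(-22.6, 0) = 0, max(15.2, 0) = 15.2, max(41.98, 0) = 41.98
Node u (S = 108): continuation = 1/1.07·[0.6286·0.0000 + 0.3714·15.2000] = 5.2764; exercise value = 0.0000 ≤ continuation, so V_u = 5.2764
Node d (S = 76.5): continuation = 1/1.07·[0.6286·15.2000 + 0.3714·41.9750] = 23.5000; exercise value = 30.5000 > continuation, so V_d = 30.5000 (exercise)
Node 0 (S = 90): continuation = 1/1.07·[0.6286·5.2764 + 0.3714·30.5000] = 13.6871; exercise value = 17.0000 > continuation, so V_0 = 17.0000 (exercise)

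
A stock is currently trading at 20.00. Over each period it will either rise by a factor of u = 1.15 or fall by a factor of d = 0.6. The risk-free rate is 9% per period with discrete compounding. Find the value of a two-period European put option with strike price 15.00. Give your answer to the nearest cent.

Risk-neutral probability p = (1 + 0.09 − 0.6)/(1.15 − 0.6) = 0.4900/0.5500 = 0.8909
Terminal stock prices: S_uu = 26.45, S_ud = 13.8, S_dd = 7.2
Terminal payoffs (K − S): max(-11.45, 0) = 0, max(1.2, 0) = 1.2, max(7.8, 0) = 7.8
Node u (S = 23): V_u = 1/1.09·[0.8909·0.0000 + 0.1091·1.2000] = 0.1201
Node d (S = 12): V_d = 1/1.09·[0.8909·1.2000 + 0.1091·7.8000] = 1.7615
Node 0 (S = 20): V_0 = 1/1.09·[0.8909·0.1201 + 0.1091·1.7615] = 0.2745

0.27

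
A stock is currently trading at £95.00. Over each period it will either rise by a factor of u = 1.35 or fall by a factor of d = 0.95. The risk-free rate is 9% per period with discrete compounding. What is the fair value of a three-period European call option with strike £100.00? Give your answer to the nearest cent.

Risk-neutral probability p = (1 + 0.09 − 0.95)/(1.35 − 0.95) = 0.1400/0.4000 = 0.3500
Terminal stock prices: S_uuu = 233.7, S_uud = 164.5, S_udd = 115.7, S_ddd = 81.45
Terminal payoffs (S − K): max(133.7, 0) = 133.7, max(64.48, 0) = 64.48, max(15.75, 0) = 15.75, max(-18.55, 0) = 0
Node uu (S = 173.1): V_uu = 1/1.09·[0.3500·133.7356 + 0.6500·64.4806] = 81.3944
Node ud (S = 121.8): V_ud = 1/1.09·[0.3500·64.4806 + 0.6500·15.7456] = 30.0944
Node dd (S = 85.74): V_dd = 1/1.09·[0.3500·15.7456 + 0.6500·0.0000] = 5.0559
Node u (S = 128.2): V_u = 1/1.09·[0.3500·81.3944 + 0.6500·30.0944] = 44.0820
Node d (S = 90.25): V_d = 1/1.09·[0.3500·30.0944 + 0.6500·5.0559] = 12.6783
Node 0 (S = 95): V_0 = 1/1.09·[0.3500·44.0820 + 0.6500·12.6783] = 21.7152

£21.72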